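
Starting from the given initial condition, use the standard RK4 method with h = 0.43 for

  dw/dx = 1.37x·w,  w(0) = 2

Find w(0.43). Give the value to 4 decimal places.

2.2700

RK4: k1 = f(x_n, w_n); k2 = f(x_n + h/2, w_n + (h/2)·k1); k3 = f(x_n + h/2, w_n + (h/2)·k2); k4 = f(x_n + h, w_n + h·k3); w_{n+1} = w_n + (h/6)·(k1 + 2k2 + 2k3 + k4).
x=0.000000, w=2.000000:
  k1 = f(0.000000, 2.000000) = 0.000000
  k2 = f(0.215000, 2.000000) = 0.589100
  k3 = f(0.215000, 2.126657) = 0.626407
  k4 = f(0.430000, 2.269355) = 1.336877
  w ← 2.000000 + (0.43/6)·(k1 + 2k2 + 2k3 + k4) = 2.270032
w(0.43) ≈ 2.2700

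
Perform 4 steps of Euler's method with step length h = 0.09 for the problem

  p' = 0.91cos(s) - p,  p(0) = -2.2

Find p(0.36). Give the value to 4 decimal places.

Euler: p_{n+1} = p_n + h·f(s_n, p_n).
s=0.000000, p=-2.200000: f=3.110000 → p ← -2.200000 + 0.09·3.110000 = -1.920100
s=0.090000, p=-1.920100: f=2.826417 → p ← -1.920100 + 0.09·2.826417 = -1.665722
s=0.180000, p=-1.665722: f=2.561020 → p ← -1.665722 + 0.09·2.561020 = -1.435231
s=0.270000, p=-1.435231: f=2.312262 → p ← -1.435231 + 0.09·2.312262 = -1.227127
p(0.36) ≈ -1.2271

-1.2271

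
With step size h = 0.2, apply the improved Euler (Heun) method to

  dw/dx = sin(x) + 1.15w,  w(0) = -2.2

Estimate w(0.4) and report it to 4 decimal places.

-3.3847

Heun: k1 = f(x_n, w_n); k2 = f(x_n + h, w_n + h·k1); w_{n+1} = w_n + (h/2)·(k1 + k2).
x=0.000000, w=-2.200000:
  k1 = f(0.000000, -2.200000) = -2.530000
  k2 = f(0.200000, -2.706000) = -2.913231
  w ← -2.200000 + (0.2/2)·(-2.530000 + (-2.913231)) = -2.744323
x=0.200000, w=-2.744323:
  k1 = f(0.200000, -2.744323) = -2.957302
  k2 = f(0.400000, -3.335784) = -3.446733
  w ← -2.744323 + (0.2/2)·(-2.957302 + (-3.446733)) = -3.384727
w(0.4) ≈ -3.3847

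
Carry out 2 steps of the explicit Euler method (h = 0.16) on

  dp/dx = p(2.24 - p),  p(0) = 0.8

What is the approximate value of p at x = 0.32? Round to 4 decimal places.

1.1821

Euler: p_{n+1} = p_n + h·f(x_n, p_n).
x=0.000000, p=0.800000: f=1.152000 → p ← 0.800000 + 0.16·1.152000 = 0.984320
x=0.160000, p=0.984320: f=1.235991 → p ← 0.984320 + 0.16·1.235991 = 1.182079
p(0.32) ≈ 1.1821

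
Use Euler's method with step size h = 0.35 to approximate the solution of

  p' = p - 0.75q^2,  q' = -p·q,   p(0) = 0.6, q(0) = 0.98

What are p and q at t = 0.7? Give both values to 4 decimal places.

Euler on (p,q): p_{n+1} = p_n + h·p', q_{n+1} = q_n + h·q'.
0.000000: (0.600000, 0.980000); f=(-0.120300, -0.588000) → (0.557895, 0.774200)
0.350000: (0.557895, 0.774200); f=(0.108356, -0.431922) → (0.595820, 0.623027)
(p(0.7), q(0.7)) ≈ (0.5958, 0.6230)

0.5958, 0.6230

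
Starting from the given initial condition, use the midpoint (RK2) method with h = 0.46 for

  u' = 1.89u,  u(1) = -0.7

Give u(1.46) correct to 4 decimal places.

Midpoint: k1 = f(t_n, u_n); k2 = f(t_n + h/2, u_n + (h/2)·k1); u_{n+1} = u_n + h·k2.
t=1.000000, u=-0.700000:
  k1 = f(1.000000, -0.700000) = -1.323000
  k2 = f(1.230000, -1.004290) = -1.898108
  u ← -0.700000 + 0.46·(-1.898108) = -1.573130
u(1.46) ≈ -1.5731

-1.5731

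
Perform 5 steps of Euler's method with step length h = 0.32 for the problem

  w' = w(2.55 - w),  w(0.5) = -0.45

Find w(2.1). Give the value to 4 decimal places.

-93.0521

Euler: w_{n+1} = w_n + h·f(t_n, w_n).
t=0.500000, w=-0.450000: f=-1.350000 → w ← -0.450000 + 0.32·(-1.350000) = -0.882000
t=0.820000, w=-0.882000: f=-3.027024 → w ← -0.882000 + 0.32·(-3.027024) = -1.850648
t=1.140000, w=-1.850648: f=-8.144048 → w ← -1.850648 + 0.32·(-8.144048) = -4.456743
t=1.460000, w=-4.456743: f=-31.227255 → w ← -4.456743 + 0.32·(-31.227255) = -14.449465
t=1.780000, w=-14.449465: f=-245.633166 → w ← -14.449465 + 0.32·(-245.633166) = -93.052078
w(2.1) ≈ -93.0521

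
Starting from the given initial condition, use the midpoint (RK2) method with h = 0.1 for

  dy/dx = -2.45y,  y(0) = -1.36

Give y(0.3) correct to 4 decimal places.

Midpoint: k1 = f(x_n, y_n); k2 = f(x_n + h/2, y_n + (h/2)·k1); y_{n+1} = y_n + h·k2.
x=0.000000, y=-1.360000:
  k1 = f(0.000000, -1.360000) = 3.332000
  k2 = f(0.050000, -1.193400) = 2.923830
  y ← -1.360000 + 0.1·2.923830 = -1.067617
x=0.100000, y=-1.067617:
  k1 = f(0.100000, -1.067617) = 2.615662
  k2 = f(0.150000, -0.936834) = 2.295243
  y ← -1.067617 + 0.1·2.295243 = -0.838093
x=0.200000, y=-0.838093:
  k1 = f(0.200000, -0.838093) = 2.053327
  k2 = f(0.250000, -0.735426) = 1.801795
  y ← -0.838093 + 0.1·1.801795 = -0.657913
y(0.3) ≈ -0.6579

-0.6579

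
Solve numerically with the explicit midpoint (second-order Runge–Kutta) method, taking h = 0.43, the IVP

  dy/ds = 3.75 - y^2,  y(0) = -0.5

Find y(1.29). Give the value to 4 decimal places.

1.7041

Midpoint: k1 = f(s_n, y_n); k2 = f(s_n + h/2, y_n + (h/2)·k1); y_{n+1} = y_n + h·k2.
s=0.000000, y=-0.500000:
  k1 = f(0.000000, -0.500000) = 3.500000
  k2 = f(0.215000, 0.252500) = 3.686244
  y ← -0.500000 + 0.43·3.686244 = 1.085085
s=0.430000, y=1.085085:
  k1 = f(0.430000, 1.085085) = 2.572591
  k2 = f(0.645000, 1.638192) = 1.066327
  y ← 1.085085 + 0.43·1.066327 = 1.543606
s=0.860000, y=1.543606:
  k1 = f(0.860000, 1.543606) = 1.367282
  k2 = f(1.075000, 1.837571) = 0.373332
  y ← 1.543606 + 0.43·0.373332 = 1.704138
y(1.29) ≈ 1.7041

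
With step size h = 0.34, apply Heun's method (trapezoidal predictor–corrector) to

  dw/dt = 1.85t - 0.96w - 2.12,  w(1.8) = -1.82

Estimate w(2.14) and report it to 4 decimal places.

-0.8717

Heun: k1 = f(t_n, w_n); k2 = f(t_n + h, w_n + h·k1); w_{n+1} = w_n + (h/2)·(k1 + k2).
t=1.800000, w=-1.820000:
  k1 = f(1.800000, -1.820000) = 2.957200
  k2 = f(2.140000, -0.814552) = 2.620970
  w ← -1.820000 + (0.34/2)·(2.957200 + 2.620970) = -0.871711
w(2.14) ≈ -0.8717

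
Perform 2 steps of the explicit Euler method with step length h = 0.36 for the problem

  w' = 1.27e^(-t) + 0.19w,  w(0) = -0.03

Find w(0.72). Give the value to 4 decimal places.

Euler: w_{n+1} = w_n + h·f(t_n, w_n).
t=0.000000, w=-0.030000: f=1.264300 → w ← -0.030000 + 0.36·1.264300 = 0.425148
t=0.360000, w=0.425148: f=0.966827 → w ← 0.425148 + 0.36·0.966827 = 0.773206
w(0.72) ≈ 0.7732

0.7732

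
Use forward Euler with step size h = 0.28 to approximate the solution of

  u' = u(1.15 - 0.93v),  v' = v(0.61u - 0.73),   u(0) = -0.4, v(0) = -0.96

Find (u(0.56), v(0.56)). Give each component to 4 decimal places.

-0.9456, -0.4805

Euler on (u,v): u_{n+1} = u_n + h·u', v_{n+1} = v_n + h·v'.
0.000000: (-0.400000, -0.960000); f=(-0.817120, 0.935040) → (-0.628794, -0.698189)
0.280000: (-0.628794, -0.698189); f=(-1.131398, 0.777478) → (-0.945585, -0.480495)
(u(0.56), v(0.56)) ≈ (-0.9456, -0.4805)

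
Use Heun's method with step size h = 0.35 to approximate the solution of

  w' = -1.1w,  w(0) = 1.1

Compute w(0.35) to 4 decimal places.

0.7580

Heun: k1 = f(x_n, w_n); k2 = f(x_n + h, w_n + h·k1); w_{n+1} = w_n + (h/2)·(k1 + k2).
x=0.000000, w=1.100000:
  k1 = f(0.000000, 1.100000) = -1.210000
  k2 = f(0.350000, 0.676500) = -0.744150
  w ← 1.100000 + (0.35/2)·(-1.210000 + (-0.744150)) = 0.758024
w(0.35) ≈ 0.7580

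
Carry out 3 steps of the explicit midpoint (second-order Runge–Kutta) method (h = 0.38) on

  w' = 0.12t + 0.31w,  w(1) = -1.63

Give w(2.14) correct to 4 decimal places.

Midpoint: k1 = f(t_n, w_n); k2 = f(t_n + h/2, w_n + (h/2)·k1); w_{n+1} = w_n + h·k2.
t=1.000000, w=-1.630000:
  k1 = f(1.000000, -1.630000) = -0.385300
  k2 = f(1.190000, -1.703207) = -0.385194
  w ← -1.630000 + 0.38·(-0.385194) = -1.776374
t=1.380000, w=-1.776374:
  k1 = f(1.380000, -1.776374) = -0.385076
  k2 = f(1.570000, -1.849538) = -0.384957
  w ← -1.776374 + 0.38·(-0.384957) = -1.922657
t=1.760000, w=-1.922657:
  k1 = f(1.760000, -1.922657) = -0.384824
  k2 = f(1.950000, -1.995774) = -0.384690
  w ← -1.922657 + 0.38·(-0.384690) = -2.068840
w(2.14) ≈ -2.0688

-2.0688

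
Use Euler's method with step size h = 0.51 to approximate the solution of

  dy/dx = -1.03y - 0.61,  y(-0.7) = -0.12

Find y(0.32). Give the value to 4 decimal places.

Euler: y_{n+1} = y_n + h·f(x_n, y_n).
x=-0.700000, y=-0.120000: f=-0.486400 → y ← -0.120000 + 0.51·(-0.486400) = -0.368064
x=-0.190000, y=-0.368064: f=-0.230894 → y ← -0.368064 + 0.51·(-0.230894) = -0.485820
y(0.32) ≈ -0.4858

-0.4858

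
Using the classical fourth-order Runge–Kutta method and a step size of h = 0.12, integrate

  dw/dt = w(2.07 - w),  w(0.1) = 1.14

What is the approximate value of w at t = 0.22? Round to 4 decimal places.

RK4: k1 = f(t_n, w_n); k2 = f(t_n + h/2, w_n + (h/2)·k1); k3 = f(t_n + h/2, w_n + (h/2)·k2); k4 = f(t_n + h, w_n + h·k3); w_{n+1} = w_n + (h/6)·(k1 + 2k2 + 2k3 + k4).
t=0.100000, w=1.140000:
  k1 = f(0.100000, 1.140000) = 1.060200
  k2 = f(0.160000, 1.203612) = 1.042795
  k3 = f(0.160000, 1.202568) = 1.043146
  k4 = f(0.220000, 1.265178) = 1.018243
  w ← 1.140000 + (0.12/6)·(k1 + 2k2 + 2k3 + k4) = 1.265007
w(0.22) ≈ 1.2650

1.2650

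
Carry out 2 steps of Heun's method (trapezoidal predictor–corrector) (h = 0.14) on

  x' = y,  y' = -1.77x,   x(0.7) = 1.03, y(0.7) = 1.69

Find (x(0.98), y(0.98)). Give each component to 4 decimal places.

1.4238, 1.0716

Heun on (x,y): k1 = f(s_n, state_n); k2 = f(s_n + h, state_n + h·k1); state_{n+1} = state_n + (h/2)·(k1 + k2).
0.700000: (1.030000, 1.690000)
  k1 = (1.690000, -1.823100)
  predictor → (1.266600, 1.434766)
  k2 = (1.434766, -2.241882)
  → (1.248734, 1.405451)
0.840000: (1.248734, 1.405451)
  k1 = (1.405451, -2.210259)
  predictor → (1.445497, 1.096015)
  k2 = (1.096015, -2.558529)
  → (1.423836, 1.071636)
(x(0.98), y(0.98)) ≈ (1.4238, 1.0716)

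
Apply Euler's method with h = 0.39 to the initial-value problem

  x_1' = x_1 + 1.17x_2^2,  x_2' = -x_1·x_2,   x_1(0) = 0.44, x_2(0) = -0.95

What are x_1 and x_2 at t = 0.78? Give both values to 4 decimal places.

Euler on (x_1,x_2): x_1_{n+1} = x_1_n + h·x_1', x_2_{n+1} = x_2_n + h·x_2'.
0.000000: (0.440000, -0.950000); f=(1.495925, 0.418000) → (1.023411, -0.786980)
0.390000: (1.023411, -0.786980); f=(1.748036, 0.805404) → (1.705145, -0.472873)
(x_1(0.78), x_2(0.78)) ≈ (1.7051, -0.4729)

1.7051, -0.4729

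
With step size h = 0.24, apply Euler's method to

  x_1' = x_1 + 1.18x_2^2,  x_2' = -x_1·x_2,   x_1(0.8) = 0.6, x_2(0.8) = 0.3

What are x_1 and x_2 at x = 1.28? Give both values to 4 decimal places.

0.9728, 0.2094

Euler on (x_1,x_2): x_1_{n+1} = x_1_n + h·x_1', x_2_{n+1} = x_2_n + h·x_2'.
0.800000: (0.600000, 0.300000); f=(0.706200, -0.180000) → (0.769488, 0.256800)
1.040000: (0.769488, 0.256800); f=(0.847305, -0.197605) → (0.972841, 0.209375)
(x_1(1.28), x_2(1.28)) ≈ (0.9728, 0.2094)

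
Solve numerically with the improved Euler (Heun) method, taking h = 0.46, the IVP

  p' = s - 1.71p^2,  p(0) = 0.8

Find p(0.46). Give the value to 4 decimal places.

Heun: k1 = f(s_n, p_n); k2 = f(s_n + h, p_n + h·k1); p_{n+1} = p_n + (h/2)·(k1 + k2).
s=0.000000, p=0.800000:
  k1 = f(0.000000, 0.800000) = -1.094400
  k2 = f(0.460000, 0.296576) = 0.309593
  p ← 0.800000 + (0.46/2)·(-1.094400 + 0.309593) = 0.619494
p(0.46) ≈ 0.6195

0.6195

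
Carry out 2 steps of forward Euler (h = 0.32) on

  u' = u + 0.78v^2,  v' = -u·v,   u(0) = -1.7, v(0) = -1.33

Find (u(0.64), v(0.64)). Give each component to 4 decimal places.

Euler on (u,v): u_{n+1} = u_n + h·u', v_{n+1} = v_n + h·v'.
0.000000: (-1.700000, -1.330000); f=(-0.320258, -2.261000) → (-1.802483, -2.053520)
0.320000: (-1.802483, -2.053520); f=(1.486734, -3.701434) → (-1.326728, -3.237979)
(u(0.64), v(0.64)) ≈ (-1.3267, -3.2380)

-1.3267, -3.2380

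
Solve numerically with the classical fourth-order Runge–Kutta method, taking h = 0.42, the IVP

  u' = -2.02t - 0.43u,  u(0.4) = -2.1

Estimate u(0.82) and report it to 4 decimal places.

-2.2314

RK4: k1 = f(t_n, u_n); k2 = f(t_n + h/2, u_n + (h/2)·k1); k3 = f(t_n + h/2, u_n + (h/2)·k2); k4 = f(t_n + h, u_n + h·k3); u_{n+1} = u_n + (h/6)·(k1 + 2k2 + 2k3 + k4).
t=0.400000, u=-2.100000:
  k1 = f(0.400000, -2.100000) = 0.095000
  k2 = f(0.610000, -2.080050) = -0.337778
  k3 = f(0.610000, -2.170933) = -0.298699
  k4 = f(0.820000, -2.225453) = -0.699455
  u ← -2.100000 + (0.42/6)·(k1 + 2k2 + 2k3 + k4) = -2.231419
u(0.82) ≈ -2.2314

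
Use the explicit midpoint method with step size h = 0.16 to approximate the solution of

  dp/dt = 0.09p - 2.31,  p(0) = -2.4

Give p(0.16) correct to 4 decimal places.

Midpoint: k1 = f(t_n, p_n); k2 = f(t_n + h/2, p_n + (h/2)·k1); p_{n+1} = p_n + h·k2.
t=0.000000, p=-2.400000:
  k1 = f(0.000000, -2.400000) = -2.526000
  k2 = f(0.080000, -2.602080) = -2.544187
  p ← -2.400000 + 0.16·(-2.544187) = -2.807070
p(0.16) ≈ -2.8071

-2.8071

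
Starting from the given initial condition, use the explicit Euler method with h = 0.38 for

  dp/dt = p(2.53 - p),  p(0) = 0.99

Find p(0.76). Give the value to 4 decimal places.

2.1422

Euler: p_{n+1} = p_n + h·f(t_n, p_n).
t=0.000000, p=0.990000: f=1.524600 → p ← 0.990000 + 0.38·1.524600 = 1.569348
t=0.380000, p=1.569348: f=1.507597 → p ← 1.569348 + 0.38·1.507597 = 2.142235
p(0.76) ≈ 2.1422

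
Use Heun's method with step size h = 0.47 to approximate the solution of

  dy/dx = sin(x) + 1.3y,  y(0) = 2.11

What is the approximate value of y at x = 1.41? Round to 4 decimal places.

13.7886

Heun: k1 = f(x_n, y_n); k2 = f(x_n + h, y_n + h·k1); y_{n+1} = y_n + (h/2)·(k1 + k2).
x=0.000000, y=2.110000:
  k1 = f(0.000000, 2.110000) = 2.743000
  k2 = f(0.470000, 3.399210) = 4.871859
  y ← 2.110000 + (0.47/2)·(2.743000 + 4.871859) = 3.899492
x=0.470000, y=3.899492:
  k1 = f(0.470000, 3.899492) = 5.522226
  k2 = f(0.940000, 6.494938) = 9.250978
  y ← 3.899492 + (0.47/2)·(5.522226 + 9.250978) = 7.371195
x=0.940000, y=7.371195:
  k1 = f(0.940000, 7.371195) = 10.390111
  k2 = f(1.410000, 12.254547) = 16.918011
  y ← 7.371195 + (0.47/2)·(10.390111 + 16.918011) = 13.788604
y(1.41) ≈ 13.7886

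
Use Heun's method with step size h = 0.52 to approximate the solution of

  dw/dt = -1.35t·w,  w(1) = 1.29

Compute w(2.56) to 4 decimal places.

0.2186

Heun: k1 = f(t_n, w_n); k2 = f(t_n + h, w_n + h·k1); w_{n+1} = w_n + (h/2)·(k1 + k2).
t=1.000000, w=1.290000:
  k1 = f(1.000000, 1.290000) = -1.741500
  k2 = f(1.520000, 0.384420) = -0.788830
  w ← 1.290000 + (0.52/2)·(-1.741500 + (-0.788830)) = 0.632114
t=1.520000, w=0.632114:
  k1 = f(1.520000, 0.632114) = -1.297098
  k2 = f(2.040000, -0.042377) = 0.116706
  w ← 0.632114 + (0.52/2)·(-1.297098 + 0.116706) = 0.325212
t=2.040000, w=0.325212:
  k1 = f(2.040000, 0.325212) = -0.895634
  k2 = f(2.560000, -0.140518) = 0.485629
  w ← 0.325212 + (0.52/2)·(-0.895634 + 0.485629) = 0.218611
w(2.56) ≈ 0.2186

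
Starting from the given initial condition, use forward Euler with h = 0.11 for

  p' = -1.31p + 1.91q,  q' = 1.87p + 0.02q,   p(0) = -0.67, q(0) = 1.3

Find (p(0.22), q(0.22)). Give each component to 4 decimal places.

Euler on (p,q): p_{n+1} = p_n + h·p', q_{n+1} = q_n + h·q'.
0.000000: (-0.670000, 1.300000); f=(3.360700, -1.226900) → (-0.300323, 1.165041)
0.110000: (-0.300323, 1.165041); f=(2.618651, -0.538303) → (-0.012271, 1.105828)
(p(0.22), q(0.22)) ≈ (-0.0123, 1.1058)

-0.0123, 1.1058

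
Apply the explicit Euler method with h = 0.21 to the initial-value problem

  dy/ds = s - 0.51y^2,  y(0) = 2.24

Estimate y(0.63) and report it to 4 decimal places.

Euler: y_{n+1} = y_n + h·f(s_n, y_n).
s=0.000000, y=2.240000: f=-2.558976 → y ← 2.240000 + 0.21·(-2.558976) = 1.702615
s=0.210000, y=1.702615: f=-1.268438 → y ← 1.702615 + 0.21·(-1.268438) = 1.436243
s=0.420000, y=1.436243: f=-0.632025 → y ← 1.436243 + 0.21·(-0.632025) = 1.303518
y(0.63) ≈ 1.3035

1.3035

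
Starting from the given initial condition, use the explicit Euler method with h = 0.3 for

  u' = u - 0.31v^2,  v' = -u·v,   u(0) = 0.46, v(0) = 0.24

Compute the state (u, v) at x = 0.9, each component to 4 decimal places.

0.9937, 0.1310

Euler on (u,v): u_{n+1} = u_n + h·u', v_{n+1} = v_n + h·v'.
0.000000: (0.460000, 0.240000); f=(0.442144, -0.110400) → (0.592643, 0.206880)
0.300000: (0.592643, 0.206880); f=(0.579375, -0.122606) → (0.766456, 0.170098)
0.600000: (0.766456, 0.170098); f=(0.757486, -0.130373) → (0.993702, 0.130986)
(u(0.9), v(0.9)) ≈ (0.9937, 0.1310)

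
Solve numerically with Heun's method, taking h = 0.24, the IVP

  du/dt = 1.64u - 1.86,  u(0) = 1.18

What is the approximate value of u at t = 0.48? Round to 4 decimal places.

1.2334

Heun: k1 = f(t_n, u_n); k2 = f(t_n + h, u_n + h·k1); u_{n+1} = u_n + (h/2)·(k1 + k2).
t=0.000000, u=1.180000:
  k1 = f(0.000000, 1.180000) = 0.075200
  k2 = f(0.240000, 1.198048) = 0.104799
  u ← 1.180000 + (0.24/2)·(0.075200 + 0.104799) = 1.201600
t=0.240000, u=1.201600:
  k1 = f(0.240000, 1.201600) = 0.110624
  k2 = f(0.480000, 1.228150) = 0.154165
  u ← 1.201600 + (0.24/2)·(0.110624 + 0.154165) = 1.233375
u(0.48) ≈ 1.2334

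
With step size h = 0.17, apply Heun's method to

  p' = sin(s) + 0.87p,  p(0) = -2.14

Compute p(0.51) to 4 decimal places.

-3.1850

Heun: k1 = f(s_n, p_n); k2 = f(s_n + h, p_n + h·k1); p_{n+1} = p_n + (h/2)·(k1 + k2).
s=0.000000, p=-2.140000:
  k1 = f(0.000000, -2.140000) = -1.861800
  k2 = f(0.170000, -2.456506) = -1.967978
  p ← -2.140000 + (0.17/2)·(-1.861800 + (-1.967978)) = -2.465531
s=0.170000, p=-2.465531:
  k1 = f(0.170000, -2.465531) = -1.975830
  k2 = f(0.340000, -2.801422) = -2.103750
  p ← -2.465531 + (0.17/2)·(-1.975830 + (-2.103750)) = -2.812295
s=0.340000, p=-2.812295:
  k1 = f(0.340000, -2.812295) = -2.113210
  k2 = f(0.510000, -3.171541) = -2.271064
  p ← -2.812295 + (0.17/2)·(-2.113210 + (-2.271064)) = -3.184959
p(0.51) ≈ -3.1850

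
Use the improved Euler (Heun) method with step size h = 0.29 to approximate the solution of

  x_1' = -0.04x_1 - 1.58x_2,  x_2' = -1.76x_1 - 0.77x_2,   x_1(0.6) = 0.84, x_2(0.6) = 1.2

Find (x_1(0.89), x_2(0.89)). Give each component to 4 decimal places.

0.4433, 0.7239

Heun on (x_1,x_2): k1 = f(x_n, state_n); k2 = f(x_n + h, state_n + h·k1); state_{n+1} = state_n + (h/2)·(k1 + k2).
0.600000: (0.840000, 1.200000)
  k1 = (-1.929600, -2.402400)
  predictor → (0.280416, 0.503304)
  k2 = (-0.806437, -0.881076)
  → (0.443275, 0.723896)
(x_1(0.89), x_2(0.89)) ≈ (0.4433, 0.7239)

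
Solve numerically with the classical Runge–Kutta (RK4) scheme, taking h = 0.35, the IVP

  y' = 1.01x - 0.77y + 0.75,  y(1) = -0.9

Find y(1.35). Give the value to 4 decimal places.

RK4: k1 = f(x_n, y_n); k2 = f(x_n + h/2, y_n + (h/2)·k1); k3 = f(x_n + h/2, y_n + (h/2)·k2); k4 = f(x_n + h, y_n + h·k3); y_{n+1} = y_n + (h/6)·(k1 + 2k2 + 2k3 + k4).
x=1.000000, y=-0.900000:
  k1 = f(1.000000, -0.900000) = 2.453000
  k2 = f(1.175000, -0.470725) = 2.299208
  k3 = f(1.175000, -0.497639) = 2.319932
  k4 = f(1.350000, -0.088024) = 2.181278
  y ← -0.900000 + (0.35/6)·(k1 + 2k2 + 2k3 + k4) = -0.090767
y(1.35) ≈ -0.0908

-0.0908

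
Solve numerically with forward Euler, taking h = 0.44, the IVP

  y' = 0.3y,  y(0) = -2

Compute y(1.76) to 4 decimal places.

-3.2841

Euler: y_{n+1} = y_n + h·f(s_n, y_n).
s=0.000000, y=-2.000000: f=-0.600000 → y ← -2.000000 + 0.44·(-0.600000) = -2.264000
s=0.440000, y=-2.264000: f=-0.679200 → y ← -2.264000 + 0.44·(-0.679200) = -2.562848
s=0.880000, y=-2.562848: f=-0.768854 → y ← -2.562848 + 0.44·(-0.768854) = -2.901144
s=1.320000, y=-2.901144: f=-0.870343 → y ← -2.901144 + 0.44·(-0.870343) = -3.284095
y(1.76) ≈ -3.2841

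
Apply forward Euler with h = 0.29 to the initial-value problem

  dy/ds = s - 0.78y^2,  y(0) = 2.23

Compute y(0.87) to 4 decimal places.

0.8926

Euler: y_{n+1} = y_n + h·f(s_n, y_n).
s=0.000000, y=2.230000: f=-3.878862 → y ← 2.230000 + 0.29·(-3.878862) = 1.105130
s=0.290000, y=1.105130: f=-0.662624 → y ← 1.105130 + 0.29·(-0.662624) = 0.912969
s=0.580000, y=0.912969: f=-0.070140 → y ← 0.912969 + 0.29·(-0.070140) = 0.892629
y(0.87) ≈ 0.8926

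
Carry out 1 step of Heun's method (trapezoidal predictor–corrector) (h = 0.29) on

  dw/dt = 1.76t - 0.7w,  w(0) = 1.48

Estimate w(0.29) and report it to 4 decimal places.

Heun: k1 = f(t_n, w_n); k2 = f(t_n + h, w_n + h·k1); w_{n+1} = w_n + (h/2)·(k1 + k2).
t=0.000000, w=1.480000:
  k1 = f(0.000000, 1.480000) = -1.036000
  k2 = f(0.290000, 1.179560) = -0.315292
  w ← 1.480000 + (0.29/2)·(-1.036000 + (-0.315292)) = 1.284063
w(0.29) ≈ 1.2841

1.2841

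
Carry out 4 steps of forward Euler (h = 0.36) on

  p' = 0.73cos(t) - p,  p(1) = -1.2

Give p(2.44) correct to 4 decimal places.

Euler: p_{n+1} = p_n + h·f(t_n, p_n).
t=1.000000, p=-1.200000: f=1.594421 → p ← -1.200000 + 0.36·1.594421 = -0.626009
t=1.360000, p=-0.626009: f=0.778753 → p ← -0.626009 + 0.36·0.778753 = -0.345658
t=1.720000, p=-0.345658: f=0.237143 → p ← -0.345658 + 0.36·0.237143 = -0.260286
t=2.080000, p=-0.260286: f=-0.095576 → p ← -0.260286 + 0.36·(-0.095576) = -0.294693
p(2.44) ≈ -0.2947

-0.2947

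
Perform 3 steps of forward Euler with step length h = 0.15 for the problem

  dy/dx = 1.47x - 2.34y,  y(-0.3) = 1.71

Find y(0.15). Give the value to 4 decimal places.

0.4181

Euler: y_{n+1} = y_n + h·f(x_n, y_n).
x=-0.300000, y=1.710000: f=-4.442400 → y ← 1.710000 + 0.15·(-4.442400) = 1.043640
x=-0.150000, y=1.043640: f=-2.662618 → y ← 1.043640 + 0.15·(-2.662618) = 0.644247
x=0.000000, y=0.644247: f=-1.507539 → y ← 0.644247 + 0.15·(-1.507539) = 0.418117
y(0.15) ≈ 0.4181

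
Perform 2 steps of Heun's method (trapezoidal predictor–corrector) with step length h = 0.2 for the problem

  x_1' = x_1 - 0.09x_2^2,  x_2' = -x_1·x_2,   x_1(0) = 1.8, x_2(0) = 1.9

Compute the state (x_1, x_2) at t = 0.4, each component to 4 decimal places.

2.5920, 0.8346

Heun on (x_1,x_2): k1 = f(t_n, state_n); k2 = f(t_n + h, state_n + h·k1); state_{n+1} = state_n + (h/2)·(k1 + k2).
0.000000: (1.800000, 1.900000)
  k1 = (1.475100, -3.420000)
  predictor → (2.095020, 1.216000)
  k2 = (1.961941, -2.547544)
  → (2.143704, 1.303246)
0.200000: (2.143704, 1.303246)
  k1 = (1.990844, -2.793773)
  predictor → (2.541873, 0.744491)
  k2 = (2.491989, -1.892401)
  → (2.591987, 0.834628)
(x_1(0.4), x_2(0.4)) ≈ (2.5920, 0.8346)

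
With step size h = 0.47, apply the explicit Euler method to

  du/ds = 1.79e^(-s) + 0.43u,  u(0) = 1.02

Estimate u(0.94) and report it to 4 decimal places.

3.0111

Euler: u_{n+1} = u_n + h·f(s_n, u_n).
s=0.000000, u=1.020000: f=2.228600 → u ← 1.020000 + 0.47·2.228600 = 2.067442
s=0.470000, u=2.067442: f=2.007754 → u ← 2.067442 + 0.47·2.007754 = 3.011086
u(0.94) ≈ 3.0111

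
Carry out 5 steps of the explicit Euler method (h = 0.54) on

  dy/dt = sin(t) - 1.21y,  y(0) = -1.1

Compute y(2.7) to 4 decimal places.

0.6992

Euler: y_{n+1} = y_n + h·f(t_n, y_n).
t=0.000000, y=-1.100000: f=1.331000 → y ← -1.100000 + 0.54·1.331000 = -0.381260
t=0.540000, y=-0.381260: f=0.975461 → y ← -0.381260 + 0.54·0.975461 = 0.145489
t=1.080000, y=0.145489: f=0.705916 → y ← 0.145489 + 0.54·0.705916 = 0.526684
t=1.620000, y=0.526684: f=0.361503 → y ← 0.526684 + 0.54·0.361503 = 0.721895
t=2.160000, y=0.721895: f=-0.042109 → y ← 0.721895 + 0.54·(-0.042109) = 0.699156
y(2.7) ≈ 0.6992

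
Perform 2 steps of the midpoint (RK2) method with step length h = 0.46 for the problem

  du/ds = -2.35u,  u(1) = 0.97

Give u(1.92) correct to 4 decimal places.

0.2457

Midpoint: k1 = f(s_n, u_n); k2 = f(s_n + h/2, u_n + (h/2)·k1); u_{n+1} = u_n + h·k2.
s=1.000000, u=0.970000:
  k1 = f(1.000000, 0.970000) = -2.279500
  k2 = f(1.230000, 0.445715) = -1.047430
  u ← 0.970000 + 0.46·(-1.047430) = 0.488182
s=1.460000, u=0.488182:
  k1 = f(1.460000, 0.488182) = -1.147228
  k2 = f(1.690000, 0.224320) = -0.527151
  u ← 0.488182 + 0.46·(-0.527151) = 0.245693
u(1.92) ≈ 0.2457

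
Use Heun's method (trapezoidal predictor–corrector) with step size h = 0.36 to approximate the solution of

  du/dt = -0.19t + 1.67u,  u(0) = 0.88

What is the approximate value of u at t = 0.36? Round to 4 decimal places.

Heun: k1 = f(t_n, u_n); k2 = f(t_n + h, u_n + h·k1); u_{n+1} = u_n + (h/2)·(k1 + k2).
t=0.000000, u=0.880000:
  k1 = f(0.000000, 0.880000) = 1.469600
  k2 = f(0.360000, 1.409056) = 2.284724
  u ← 0.880000 + (0.36/2)·(1.469600 + 2.284724) = 1.555778
u(0.36) ≈ 1.5558

1.5558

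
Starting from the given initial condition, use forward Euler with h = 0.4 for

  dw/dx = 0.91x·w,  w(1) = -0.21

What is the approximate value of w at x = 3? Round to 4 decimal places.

Euler: w_{n+1} = w_n + h·f(x_n, w_n).
x=1.000000, w=-0.210000: f=-0.191100 → w ← -0.210000 + 0.4·(-0.191100) = -0.286440
x=1.400000, w=-0.286440: f=-0.364925 → w ← -0.286440 + 0.4·(-0.364925) = -0.432410
x=1.800000, w=-0.432410: f=-0.708287 → w ← -0.432410 + 0.4·(-0.708287) = -0.715725
x=2.200000, w=-0.715725: f=-1.432881 → w ← -0.715725 + 0.4·(-1.432881) = -1.288877
x=2.600000, w=-1.288877: f=-3.049483 → w ← -1.288877 + 0.4·(-3.049483) = -2.508670
w(3) ≈ -2.5087

-2.5087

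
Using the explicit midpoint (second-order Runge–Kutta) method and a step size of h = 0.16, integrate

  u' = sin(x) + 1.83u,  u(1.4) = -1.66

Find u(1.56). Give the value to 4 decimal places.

Midpoint: k1 = f(x_n, u_n); k2 = f(x_n + h/2, u_n + (h/2)·k1); u_{n+1} = u_n + h·k2.
x=1.400000, u=-1.660000:
  k1 = f(1.400000, -1.660000) = -2.052350
  k2 = f(1.480000, -1.824188) = -2.342383
  u ← -1.660000 + 0.16·(-2.342383) = -2.034781
u(1.56) ≈ -2.0348

-2.0348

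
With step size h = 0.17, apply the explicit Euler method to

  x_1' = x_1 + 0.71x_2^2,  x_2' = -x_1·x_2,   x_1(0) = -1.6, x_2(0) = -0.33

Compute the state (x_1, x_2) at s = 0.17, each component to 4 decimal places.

Euler on (x_1,x_2): x_1_{n+1} = x_1_n + h·x_1', x_2_{n+1} = x_2_n + h·x_2'.
0.000000: (-1.600000, -0.330000); f=(-1.522681, -0.528000) → (-1.858856, -0.419760)
(x_1(0.17), x_2(0.17)) ≈ (-1.8589, -0.4198)

-1.8589, -0.4198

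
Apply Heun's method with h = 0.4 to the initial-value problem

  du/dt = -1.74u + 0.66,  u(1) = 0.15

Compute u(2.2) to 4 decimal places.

0.3419

Heun: k1 = f(t_n, u_n); k2 = f(t_n + h, u_n + h·k1); u_{n+1} = u_n + (h/2)·(k1 + k2).
t=1.000000, u=0.150000:
  k1 = f(1.000000, 0.150000) = 0.399000
  k2 = f(1.400000, 0.309600) = 0.121296
  u ← 0.150000 + (0.4/2)·(0.399000 + 0.121296) = 0.254059
t=1.400000, u=0.254059:
  k1 = f(1.400000, 0.254059) = 0.217937
  k2 = f(1.800000, 0.341234) = 0.066253
  u ← 0.254059 + (0.4/2)·(0.217937 + 0.066253) = 0.310897
t=1.800000, u=0.310897:
  k1 = f(1.800000, 0.310897) = 0.119039
  k2 = f(2.200000, 0.358513) = 0.036188
  u ← 0.310897 + (0.4/2)·(0.119039 + 0.036188) = 0.341943
u(2.2) ≈ 0.3419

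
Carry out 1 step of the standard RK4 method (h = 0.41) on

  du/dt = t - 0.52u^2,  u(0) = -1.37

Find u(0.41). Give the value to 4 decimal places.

-1.8261

RK4: k1 = f(t_n, u_n); k2 = f(t_n + h/2, u_n + (h/2)·k1); k3 = f(t_n + h/2, u_n + (h/2)·k2); k4 = f(t_n + h, u_n + h·k3); u_{n+1} = u_n + (h/6)·(k1 + 2k2 + 2k3 + k4).
t=0.000000, u=-1.370000:
  k1 = f(0.000000, -1.370000) = -0.975988
  k2 = f(0.205000, -1.570078) = -1.076875
  k3 = f(0.205000, -1.590759) = -1.110868
  k4 = f(0.410000, -1.825456) = -1.322790
  u ← -1.370000 + (0.41/6)·(k1 + 2k2 + 2k3 + k4) = -1.826075
u(0.41) ≈ -1.8261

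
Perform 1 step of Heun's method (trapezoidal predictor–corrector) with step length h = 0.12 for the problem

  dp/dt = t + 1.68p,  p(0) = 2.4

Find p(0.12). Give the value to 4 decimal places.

Heun: k1 = f(t_n, p_n); k2 = f(t_n + h, p_n + h·k1); p_{n+1} = p_n + (h/2)·(k1 + k2).
t=0.000000, p=2.400000:
  k1 = f(0.000000, 2.400000) = 4.032000
  k2 = f(0.120000, 2.883840) = 4.964851
  p ← 2.400000 + (0.12/2)·(4.032000 + 4.964851) = 2.939811
p(0.12) ≈ 2.9398

2.9398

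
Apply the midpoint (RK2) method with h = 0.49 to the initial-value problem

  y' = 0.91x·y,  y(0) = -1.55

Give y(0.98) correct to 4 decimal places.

Midpoint: k1 = f(x_n, y_n); k2 = f(x_n + h/2, y_n + (h/2)·k1); y_{n+1} = y_n + h·k2.
x=0.000000, y=-1.550000:
  k1 = f(0.000000, -1.550000) = 0.000000
  k2 = f(0.245000, -1.550000) = -0.345573
  y ← -1.550000 + 0.49·(-0.345573) = -1.719331
x=0.490000, y=-1.719331:
  k1 = f(0.490000, -1.719331) = -0.766649
  k2 = f(0.735000, -1.907160) = -1.275604
  y ← -1.719331 + 0.49·(-1.275604) = -2.344376
y(0.98) ≈ -2.3444

-2.3444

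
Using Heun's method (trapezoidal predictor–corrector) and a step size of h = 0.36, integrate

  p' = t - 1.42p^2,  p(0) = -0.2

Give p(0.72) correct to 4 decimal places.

Heun: k1 = f(t_n, p_n); k2 = f(t_n + h, p_n + h·k1); p_{n+1} = p_n + (h/2)·(k1 + k2).
t=0.000000, p=-0.200000:
  k1 = f(0.000000, -0.200000) = -0.056800
  k2 = f(0.360000, -0.220448) = 0.290992
  p ← -0.200000 + (0.36/2)·(-0.056800 + 0.290992) = -0.157845
t=0.360000, p=-0.157845:
  k1 = f(0.360000, -0.157845) = 0.324620
  k2 = f(0.720000, -0.040982) = 0.717615
  p ← -0.157845 + (0.36/2)·(0.324620 + 0.717615) = 0.029757
p(0.72) ≈ 0.0298

0.0298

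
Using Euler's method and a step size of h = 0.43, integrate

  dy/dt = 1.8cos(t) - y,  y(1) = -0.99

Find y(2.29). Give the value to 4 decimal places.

-0.2063

Euler: y_{n+1} = y_n + h·f(t_n, y_n).
t=1.000000, y=-0.990000: f=1.962544 → y ← -0.990000 + 0.43·1.962544 = -0.146106
t=1.430000, y=-0.146106: f=0.398703 → y ← -0.146106 + 0.43·0.398703 = 0.025336
t=1.860000, y=0.025336: f=-0.538677 → y ← 0.025336 + 0.43·(-0.538677) = -0.206295
y(2.29) ≈ -0.2063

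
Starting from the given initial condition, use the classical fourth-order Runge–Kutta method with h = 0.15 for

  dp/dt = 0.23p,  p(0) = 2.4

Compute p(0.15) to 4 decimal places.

2.4842

RK4: k1 = f(t_n, p_n); k2 = f(t_n + h/2, p_n + (h/2)·k1); k3 = f(t_n + h/2, p_n + (h/2)·k2); k4 = f(t_n + h, p_n + h·k3); p_{n+1} = p_n + (h/6)·(k1 + 2k2 + 2k3 + k4).
t=0.000000, p=2.400000:
  k1 = f(0.000000, 2.400000) = 0.552000
  k2 = f(0.075000, 2.441400) = 0.561522
  k3 = f(0.075000, 2.442114) = 0.561686
  k4 = f(0.150000, 2.484253) = 0.571378
  p ← 2.400000 + (0.15/6)·(k1 + 2k2 + 2k3 + k4) = 2.484245
p(0.15) ≈ 2.4842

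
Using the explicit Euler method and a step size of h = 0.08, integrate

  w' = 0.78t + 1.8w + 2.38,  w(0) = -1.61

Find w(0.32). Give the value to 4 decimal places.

-1.7822

Euler: w_{n+1} = w_n + h·f(t_n, w_n).
t=0.000000, w=-1.610000: f=-0.518000 → w ← -1.610000 + 0.08·(-0.518000) = -1.651440
t=0.080000, w=-1.651440: f=-0.530192 → w ← -1.651440 + 0.08·(-0.530192) = -1.693855
t=0.160000, w=-1.693855: f=-0.544140 → w ← -1.693855 + 0.08·(-0.544140) = -1.737387
t=0.240000, w=-1.737387: f=-0.560096 → w ← -1.737387 + 0.08·(-0.560096) = -1.782194
w(0.32) ≈ -1.7822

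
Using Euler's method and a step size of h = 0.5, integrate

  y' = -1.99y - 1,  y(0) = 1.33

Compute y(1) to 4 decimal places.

-0.5025

Euler: y_{n+1} = y_n + h·f(t_n, y_n).
t=0.000000, y=1.330000: f=-3.646700 → y ← 1.330000 + 0.5·(-3.646700) = -0.493350
t=0.500000, y=-0.493350: f=-0.018234 → y ← -0.493350 + 0.5·(-0.018234) = -0.502467
y(1) ≈ -0.5025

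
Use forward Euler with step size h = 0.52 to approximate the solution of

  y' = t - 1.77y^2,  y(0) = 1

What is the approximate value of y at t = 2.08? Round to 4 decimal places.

Euler: y_{n+1} = y_n + h·f(t_n, y_n).
t=0.000000, y=1.000000: f=-1.770000 → y ← 1.000000 + 0.52·(-1.770000) = 0.079600
t=0.520000, y=0.079600: f=0.508785 → y ← 0.079600 + 0.52·0.508785 = 0.344168
t=1.040000, y=0.344168: f=0.830340 → y ← 0.344168 + 0.52·0.830340 = 0.775945
t=1.560000, y=0.775945: f=0.494299 → y ← 0.775945 + 0.52·0.494299 = 1.032981
y(2.08) ≈ 1.0330

1.0330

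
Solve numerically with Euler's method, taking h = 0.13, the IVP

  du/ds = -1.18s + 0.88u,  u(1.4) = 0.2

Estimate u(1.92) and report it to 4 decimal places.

-0.8386

Euler: u_{n+1} = u_n + h·f(s_n, u_n).
s=1.400000, u=0.200000: f=-1.476000 → u ← 0.200000 + 0.13·(-1.476000) = 0.008120
s=1.530000, u=0.008120: f=-1.798254 → u ← 0.008120 + 0.13·(-1.798254) = -0.225653
s=1.660000, u=-0.225653: f=-2.157375 → u ← -0.225653 + 0.13·(-2.157375) = -0.506112
s=1.790000, u=-0.506112: f=-2.557578 → u ← -0.506112 + 0.13·(-2.557578) = -0.838597
u(1.92) ≈ -0.8386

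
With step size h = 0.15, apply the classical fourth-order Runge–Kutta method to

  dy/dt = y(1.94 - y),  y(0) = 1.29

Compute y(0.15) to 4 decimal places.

RK4: k1 = f(t_n, y_n); k2 = f(t_n + h/2, y_n + (h/2)·k1); k3 = f(t_n + h/2, y_n + (h/2)·k2); k4 = f(t_n + h, y_n + h·k3); y_{n+1} = y_n + (h/6)·(k1 + 2k2 + 2k3 + k4).
t=0.000000, y=1.290000:
  k1 = f(0.000000, 1.290000) = 0.838500
  k2 = f(0.075000, 1.352888) = 0.794297
  k3 = f(0.075000, 1.349572) = 0.796825
  k4 = f(0.150000, 1.409524) = 0.747719
  y ← 1.290000 + (0.15/6)·(k1 + 2k2 + 2k3 + k4) = 1.409212
y(0.15) ≈ 1.4092

1.4092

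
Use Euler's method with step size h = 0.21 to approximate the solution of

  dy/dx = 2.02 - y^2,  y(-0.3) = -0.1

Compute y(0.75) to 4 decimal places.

1.3395

Euler: y_{n+1} = y_n + h·f(x_n, y_n).
x=-0.300000, y=-0.100000: f=2.010000 → y ← -0.100000 + 0.21·2.010000 = 0.322100
x=-0.090000, y=0.322100: f=1.916252 → y ← 0.322100 + 0.21·1.916252 = 0.724513
x=0.120000, y=0.724513: f=1.495081 → y ← 0.724513 + 0.21·1.495081 = 1.038480
x=0.330000, y=1.038480: f=0.941560 → y ← 1.038480 + 0.21·0.941560 = 1.236207
x=0.540000, y=1.236207: f=0.491791 → y ← 1.236207 + 0.21·0.491791 = 1.339484
y(0.75) ≈ 1.3395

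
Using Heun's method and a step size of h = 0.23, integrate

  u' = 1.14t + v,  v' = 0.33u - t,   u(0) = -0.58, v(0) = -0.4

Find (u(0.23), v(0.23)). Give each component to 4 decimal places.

Heun on (u,v): k1 = f(t_n, state_n); k2 = f(t_n + h, state_n + h·k1); state_{n+1} = state_n + (h/2)·(k1 + k2).
0.000000: (-0.580000, -0.400000)
  k1 = (-0.400000, -0.191400)
  predictor → (-0.672000, -0.444022)
  k2 = (-0.181822, -0.451760)
  → (-0.646910, -0.473963)
(u(0.23), v(0.23)) ≈ (-0.6469, -0.4740)

-0.6469, -0.4740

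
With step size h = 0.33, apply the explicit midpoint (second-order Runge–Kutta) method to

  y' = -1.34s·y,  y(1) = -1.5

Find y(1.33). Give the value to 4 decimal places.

-0.8981

Midpoint: k1 = f(s_n, y_n); k2 = f(s_n + h/2, y_n + (h/2)·k1); y_{n+1} = y_n + h·k2.
s=1.000000, y=-1.500000:
  k1 = f(1.000000, -1.500000) = 2.010000
  k2 = f(1.165000, -1.168350) = 1.823911
  y ← -1.500000 + 0.33·1.823911 = -0.898109
y(1.33) ≈ -0.8981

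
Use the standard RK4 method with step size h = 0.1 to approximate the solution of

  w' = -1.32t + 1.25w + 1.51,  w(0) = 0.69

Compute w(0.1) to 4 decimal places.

RK4: k1 = f(t_n, w_n); k2 = f(t_n + h/2, w_n + (h/2)·k1); k3 = f(t_n + h/2, w_n + (h/2)·k2); k4 = f(t_n + h, w_n + h·k3); w_{n+1} = w_n + (h/6)·(k1 + 2k2 + 2k3 + k4).
t=0.000000, w=0.690000:
  k1 = f(0.000000, 0.690000) = 2.372500
  k2 = f(0.050000, 0.808625) = 2.454781
  k3 = f(0.050000, 0.812739) = 2.459924
  k4 = f(0.100000, 0.935992) = 2.547990
  w ← 0.690000 + (0.1/6)·(k1 + 2k2 + 2k3 + k4) = 0.935832
w(0.1) ≈ 0.9358

0.9358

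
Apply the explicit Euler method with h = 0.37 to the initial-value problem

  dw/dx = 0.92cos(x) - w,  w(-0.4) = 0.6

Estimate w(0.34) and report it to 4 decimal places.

Euler: w_{n+1} = w_n + h·f(x_n, w_n).
x=-0.400000, w=0.600000: f=0.247376 → w ← 0.600000 + 0.37·0.247376 = 0.691529
x=-0.030000, w=0.691529: f=0.228057 → w ← 0.691529 + 0.37·0.228057 = 0.775910
w(0.34) ≈ 0.7759

0.7759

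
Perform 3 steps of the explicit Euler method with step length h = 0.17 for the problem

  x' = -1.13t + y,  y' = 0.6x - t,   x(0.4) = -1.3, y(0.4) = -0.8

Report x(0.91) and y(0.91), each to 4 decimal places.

-2.1474, -1.5604

Euler on (x,y): x_{n+1} = x_n + h·x', y_{n+1} = y_n + h·y'.
0.400000: (-1.300000, -0.800000); f=(-1.252000, -1.180000) → (-1.512840, -1.000600)
0.570000: (-1.512840, -1.000600); f=(-1.644700, -1.477704) → (-1.792439, -1.251810)
0.740000: (-1.792439, -1.251810); f=(-2.088010, -1.815463) → (-2.147401, -1.560438)
(x(0.91), y(0.91)) ≈ (-2.1474, -1.5604)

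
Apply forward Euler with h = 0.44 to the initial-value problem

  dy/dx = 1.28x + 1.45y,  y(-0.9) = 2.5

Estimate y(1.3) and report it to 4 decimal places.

25.5329

Euler: y_{n+1} = y_n + h·f(x_n, y_n).
x=-0.900000, y=2.500000: f=2.473000 → y ← 2.500000 + 0.44·2.473000 = 3.588120
x=-0.460000, y=3.588120: f=4.613974 → y ← 3.588120 + 0.44·4.613974 = 5.618269
x=-0.020000, y=5.618269: f=8.120889 → y ← 5.618269 + 0.44·8.120889 = 9.191460
x=0.420000, y=9.191460: f=13.865217 → y ← 9.191460 + 0.44·13.865217 = 15.292155
x=0.860000, y=15.292155: f=23.274425 → y ← 15.292155 + 0.44·23.274425 = 25.532902
y(1.3) ≈ 25.5329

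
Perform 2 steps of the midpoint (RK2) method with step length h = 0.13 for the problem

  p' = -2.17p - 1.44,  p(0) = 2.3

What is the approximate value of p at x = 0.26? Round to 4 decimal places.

1.0378

Midpoint: k1 = f(x_n, p_n); k2 = f(x_n + h/2, p_n + (h/2)·k1); p_{n+1} = p_n + h·k2.
x=0.000000, p=2.300000:
  k1 = f(0.000000, 2.300000) = -6.431000
  k2 = f(0.065000, 1.881985) = -5.523907
  p ← 2.300000 + 0.13·(-5.523907) = 1.581892
x=0.130000, p=1.581892:
  k1 = f(0.130000, 1.581892) = -4.872706
  k2 = f(0.195000, 1.265166) = -4.185411
  p ← 1.581892 + 0.13·(-4.185411) = 1.037789
p(0.26) ≈ 1.0378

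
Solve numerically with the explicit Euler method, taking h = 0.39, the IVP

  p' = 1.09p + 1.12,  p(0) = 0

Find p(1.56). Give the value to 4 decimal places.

3.2106

Euler: p_{n+1} = p_n + h·f(x_n, p_n).
x=0.000000, p=0.000000: f=1.120000 → p ← 0.000000 + 0.39·1.120000 = 0.436800
x=0.390000, p=0.436800: f=1.596112 → p ← 0.436800 + 0.39·1.596112 = 1.059284
x=0.780000, p=1.059284: f=2.274619 → p ← 1.059284 + 0.39·2.274619 = 1.946385
x=1.170000, p=1.946385: f=3.241560 → p ← 1.946385 + 0.39·3.241560 = 3.210594
p(1.56) ≈ 3.2106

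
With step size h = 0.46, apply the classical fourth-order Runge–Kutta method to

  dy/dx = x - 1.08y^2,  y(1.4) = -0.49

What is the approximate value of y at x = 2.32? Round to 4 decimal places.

RK4: k1 = f(x_n, y_n); k2 = f(x_n + h/2, y_n + (h/2)·k1); k3 = f(x_n + h/2, y_n + (h/2)·k2); k4 = f(x_n + h, y_n + h·k3); y_{n+1} = y_n + (h/6)·(k1 + 2k2 + 2k3 + k4).
x=1.400000, y=-0.490000:
  k1 = f(1.400000, -0.490000) = 1.140692
  k2 = f(1.630000, -0.227641) = 1.574034
  k3 = f(1.630000, -0.127972) = 1.612313
  k4 = f(1.860000, 0.251664) = 1.791598
  y ← -0.490000 + (0.46/6)·(k1 + 2k2 + 2k3 + k4) = 0.223382
x=1.860000, y=0.223382:
  k1 = f(1.860000, 0.223382) = 1.806108
  k2 = f(2.090000, 0.638787) = 1.649307
  k3 = f(2.090000, 0.602723) = 1.697663
  k4 = f(2.320000, 1.004307) = 1.230676
  y ← 0.223382 + (0.46/6)·(k1 + 2k2 + 2k3 + k4) = 0.969404
y(2.32) ≈ 0.9694

0.9694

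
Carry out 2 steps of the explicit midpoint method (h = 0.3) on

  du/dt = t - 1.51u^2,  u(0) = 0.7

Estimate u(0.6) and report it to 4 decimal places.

0.5835

Midpoint: k1 = f(t_n, u_n); k2 = f(t_n + h/2, u_n + (h/2)·k1); u_{n+1} = u_n + h·k2.
t=0.000000, u=0.700000:
  k1 = f(0.000000, 0.700000) = -0.739900
  k2 = f(0.150000, 0.589015) = -0.373877
  u ← 0.700000 + 0.3·(-0.373877) = 0.587837
t=0.300000, u=0.587837:
  k1 = f(0.300000, 0.587837) = -0.221784
  k2 = f(0.450000, 0.554569) = -0.014396
  u ← 0.587837 + 0.3·(-0.014396) = 0.583518
u(0.6) ≈ 0.5835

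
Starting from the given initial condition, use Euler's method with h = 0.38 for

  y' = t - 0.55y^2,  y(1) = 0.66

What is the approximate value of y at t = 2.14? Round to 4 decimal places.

1.6088

Euler: y_{n+1} = y_n + h·f(t_n, y_n).
t=1.000000, y=0.660000: f=0.760420 → y ← 0.660000 + 0.38·0.760420 = 0.948960
t=1.380000, y=0.948960: f=0.884712 → y ← 0.948960 + 0.38·0.884712 = 1.285150
t=1.760000, y=1.285150: f=0.851614 → y ← 1.285150 + 0.38·0.851614 = 1.608763
y(2.14) ≈ 1.6088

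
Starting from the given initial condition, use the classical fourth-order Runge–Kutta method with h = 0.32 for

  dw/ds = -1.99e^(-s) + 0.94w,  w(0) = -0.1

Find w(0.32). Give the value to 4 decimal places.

RK4: k1 = f(s_n, w_n); k2 = f(s_n + h/2, w_n + (h/2)·k1); k3 = f(s_n + h/2, w_n + (h/2)·k2); k4 = f(s_n + h, w_n + h·k3); w_{n+1} = w_n + (h/6)·(k1 + 2k2 + 2k3 + k4).
s=0.000000, w=-0.100000:
  k1 = f(0.000000, -0.100000) = -2.084000
  k2 = f(0.160000, -0.433440) = -2.103200
  k3 = f(0.160000, -0.436512) = -2.106087
  k4 = f(0.320000, -0.773948) = -2.172548
  w ← -0.100000 + (0.32/6)·(k1 + 2k2 + 2k3 + k4) = -0.776007
w(0.32) ≈ -0.7760

-0.7760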